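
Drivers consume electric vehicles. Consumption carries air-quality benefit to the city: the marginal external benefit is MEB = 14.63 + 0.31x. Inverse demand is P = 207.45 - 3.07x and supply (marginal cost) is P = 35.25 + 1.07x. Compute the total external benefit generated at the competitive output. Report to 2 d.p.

876.69

Market equilibrium (private): 35.25 + 1.07x = 207.45 - 3.07x → x_m = 41.5942.
Total external benefit = ∫₀^{x_m} (14.63 + 0.31x) dx = 14.63×41.5942 + ½×0.31×41.5942² = 876.6852.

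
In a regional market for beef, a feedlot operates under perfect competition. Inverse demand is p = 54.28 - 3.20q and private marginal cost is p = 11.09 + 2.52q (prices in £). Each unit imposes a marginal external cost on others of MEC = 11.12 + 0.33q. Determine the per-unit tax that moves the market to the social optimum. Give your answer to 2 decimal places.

Social marginal cost = private MC + MEC = 22.21 + 2.85q.
Set SMC = demand: 22.21 + 2.85q = 54.28 - 3.20q → q* = 5.3008.
The Pigouvian tax equals MEC at q*: 11.12 + 0.33×5.3008 = 12.8693.

tax = £12.87 per unit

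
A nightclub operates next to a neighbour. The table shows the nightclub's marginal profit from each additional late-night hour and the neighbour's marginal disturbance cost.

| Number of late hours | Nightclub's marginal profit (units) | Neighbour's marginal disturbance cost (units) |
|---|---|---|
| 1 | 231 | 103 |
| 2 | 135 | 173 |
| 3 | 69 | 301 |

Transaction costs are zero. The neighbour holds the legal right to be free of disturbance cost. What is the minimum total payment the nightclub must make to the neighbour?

103

Efficient level: marginal profit ≥ marginal disturbance cost through level 1, so k* = 1.
With the neighbour holding the right, the nightclub must at least compensate total damage at k*: 103 = 103.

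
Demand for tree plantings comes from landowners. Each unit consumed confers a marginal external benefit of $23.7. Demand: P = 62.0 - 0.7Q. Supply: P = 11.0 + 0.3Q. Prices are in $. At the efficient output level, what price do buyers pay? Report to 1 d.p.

P = $9.7

Social marginal benefit = demand + MEB = 85.7 - 0.7Q.
Set SMB = MC: 85.7 - 0.7Q = 11.0 + 0.3Q → Q* = 74.7000.
Consumer price on the demand curve at Q*: 62.0 − 0.7×74.7000 = 9.7100.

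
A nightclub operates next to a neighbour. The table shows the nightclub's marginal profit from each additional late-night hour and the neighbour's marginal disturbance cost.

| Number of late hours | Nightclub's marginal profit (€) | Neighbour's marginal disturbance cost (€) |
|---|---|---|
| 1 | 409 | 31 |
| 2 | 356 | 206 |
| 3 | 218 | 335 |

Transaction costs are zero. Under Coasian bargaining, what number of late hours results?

Bargaining reaches the level where marginal profit last exceeds marginal disturbance cost.
That holds through level 2 (356 ≥ 206) but not at 3 (218 < 335).

2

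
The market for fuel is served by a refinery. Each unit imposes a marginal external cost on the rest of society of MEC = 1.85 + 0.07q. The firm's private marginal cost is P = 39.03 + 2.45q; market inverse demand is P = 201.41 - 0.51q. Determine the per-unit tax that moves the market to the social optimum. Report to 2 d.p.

tax = 5.56 per unit

Social marginal cost = private MC + MEC = 40.88 + 2.52q.
Set SMC = demand: 40.88 + 2.52q = 201.41 - 0.51q → q* = 52.9802.
The Pigouvian tax equals MEC at q*: 1.85 + 0.07×52.9802 = 5.5586.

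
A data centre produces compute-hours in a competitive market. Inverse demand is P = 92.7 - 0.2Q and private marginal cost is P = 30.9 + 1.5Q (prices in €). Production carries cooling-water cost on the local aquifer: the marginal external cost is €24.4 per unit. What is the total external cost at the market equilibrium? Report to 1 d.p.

Market equilibrium (private): 30.9 + 1.5Q = 92.7 - 0.2Q → Q_m = 36.3529.
Total external cost = MEC × Q_m = 24.4 × 36.3529 = 887.0108.

€887.0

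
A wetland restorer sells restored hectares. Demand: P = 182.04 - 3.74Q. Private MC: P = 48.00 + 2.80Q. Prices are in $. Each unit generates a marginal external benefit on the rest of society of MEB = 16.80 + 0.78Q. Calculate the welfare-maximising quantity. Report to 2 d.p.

Q* = 26.19

Social marginal cost = private MC − MEB = 31.20 + 2.02Q.
Set SMC = demand: 31.20 + 2.02Q = 182.04 - 3.74Q → Q* = 26.1875.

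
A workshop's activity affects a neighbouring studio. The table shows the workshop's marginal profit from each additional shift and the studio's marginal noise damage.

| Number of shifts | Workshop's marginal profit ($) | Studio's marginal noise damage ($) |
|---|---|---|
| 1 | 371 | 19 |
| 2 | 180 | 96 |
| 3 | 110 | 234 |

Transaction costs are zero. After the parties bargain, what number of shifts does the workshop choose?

Bargaining reaches the level where marginal profit last exceeds marginal noise damage.
That holds through level 2 (180 ≥ 96) but not at 3 (110 < 234).

2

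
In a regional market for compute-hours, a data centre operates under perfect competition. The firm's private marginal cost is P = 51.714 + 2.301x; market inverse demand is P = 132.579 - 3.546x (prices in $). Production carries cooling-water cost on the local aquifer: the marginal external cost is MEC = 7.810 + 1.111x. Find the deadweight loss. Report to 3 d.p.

DWL = $38.596

Market equilibrium (private): 51.714 + 2.301x = 132.579 - 3.546x → x_m = 13.8302.
Social marginal cost = private MC + MEC = 59.524 + 3.412x.
Set SMC = demand: 59.524 + 3.412x = 132.579 - 3.546x → x* = 10.4994.
Between x* and x_m the wedge SMC − demand runs linearly from 0 to MEC(x_m), so the loss is a triangle.
DWL = ½ × 3.3308 × 23.1753 = 38.5961.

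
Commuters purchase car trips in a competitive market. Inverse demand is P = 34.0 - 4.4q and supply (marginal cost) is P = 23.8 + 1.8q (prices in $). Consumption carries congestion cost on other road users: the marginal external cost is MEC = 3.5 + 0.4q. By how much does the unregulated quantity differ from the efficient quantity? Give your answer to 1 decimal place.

0.6 units

Market equilibrium (private): 23.8 + 1.8q = 34.0 - 4.4q → q_m = 1.6452.
Social marginal benefit = demand − MEC = 30.5 - 4.8q.
Set SMB = MC: 30.5 - 4.8q = 23.8 + 1.8q → q* = 1.0152.
Gap = |1.6452 − 1.0152| = 0.6300.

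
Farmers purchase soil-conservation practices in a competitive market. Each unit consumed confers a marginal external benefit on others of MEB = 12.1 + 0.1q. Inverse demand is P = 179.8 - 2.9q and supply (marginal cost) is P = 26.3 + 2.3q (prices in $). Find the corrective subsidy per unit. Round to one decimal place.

subsidy = $15.3 per unit

Social marginal benefit = demand + MEB = 191.9 - 2.8q.
Set SMB = MC: 191.9 - 2.8q = 26.3 + 2.3q → q* = 32.4706.
The Pigouvian subsidy equals MEB at q*: 12.1 + 0.1×32.4706 = 15.3471.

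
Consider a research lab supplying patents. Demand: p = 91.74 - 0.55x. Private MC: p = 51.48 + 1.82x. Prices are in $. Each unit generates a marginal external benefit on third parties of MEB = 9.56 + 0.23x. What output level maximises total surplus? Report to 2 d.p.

Social marginal cost = private MC − MEB = 41.92 + 1.59x.
Set SMC = demand: 41.92 + 1.59x = 91.74 - 0.55x → x* = 23.2804.

x* = 23.28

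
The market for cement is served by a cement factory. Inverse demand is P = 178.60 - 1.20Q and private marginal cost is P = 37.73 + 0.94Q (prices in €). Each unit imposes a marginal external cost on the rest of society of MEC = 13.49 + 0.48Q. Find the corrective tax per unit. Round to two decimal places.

Social marginal cost = private MC + MEC = 51.22 + 1.42Q.
Set SMC = demand: 51.22 + 1.42Q = 178.60 - 1.20Q → Q* = 48.6183.
The Pigouvian tax equals MEC at Q*: 13.49 + 0.48×48.6183 = 36.8268.

tax = €36.83 per unit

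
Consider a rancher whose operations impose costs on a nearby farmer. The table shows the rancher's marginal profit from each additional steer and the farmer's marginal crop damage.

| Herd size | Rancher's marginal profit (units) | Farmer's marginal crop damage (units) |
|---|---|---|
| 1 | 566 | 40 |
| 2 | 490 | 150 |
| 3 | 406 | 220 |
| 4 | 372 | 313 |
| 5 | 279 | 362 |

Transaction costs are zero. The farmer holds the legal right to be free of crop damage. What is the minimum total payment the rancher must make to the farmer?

Efficient level: marginal profit ≥ marginal crop damage through level 4, so k* = 4.
With the farmer holding the right, the rancher must at least compensate total damage at k*: 40 + 150 + 220 + 313 = 723.

723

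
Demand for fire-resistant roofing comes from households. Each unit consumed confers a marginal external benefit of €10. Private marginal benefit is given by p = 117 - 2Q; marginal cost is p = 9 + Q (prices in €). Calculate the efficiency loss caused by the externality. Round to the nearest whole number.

Market equilibrium (private): 9 + Q = 117 - 2Q → Q_m = 36.0000.
Social marginal benefit = demand + MEB = 127 - 2Q.
Set SMB = MC: 127 - 2Q = 9 + Q → Q* = 39.3333.
The loss is the area between SMB and MC from Q* to Q_m; with linear curves that's a triangle of height MEB(Q_m).
DWL = ½ × 3.3333 × 10.0000 = 16.6665.

DWL = €17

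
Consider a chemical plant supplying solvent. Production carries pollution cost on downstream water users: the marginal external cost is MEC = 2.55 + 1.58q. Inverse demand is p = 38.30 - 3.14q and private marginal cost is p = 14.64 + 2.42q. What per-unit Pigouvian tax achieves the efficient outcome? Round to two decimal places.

tax = 7.22 per unit

Social marginal cost = private MC + MEC = 17.19 + 4.00q.
Set SMC = demand: 17.19 + 4.00q = 38.30 - 3.14q → q* = 2.9566.
The Pigouvian tax equals MEC at q*: 2.55 + 1.58×2.9566 = 7.2214.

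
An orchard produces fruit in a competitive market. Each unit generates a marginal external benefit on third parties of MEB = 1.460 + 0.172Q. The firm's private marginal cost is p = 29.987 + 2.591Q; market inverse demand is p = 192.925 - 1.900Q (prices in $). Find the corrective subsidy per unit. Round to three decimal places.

subsidy = $8.007 per unit

Social marginal cost = private MC − MEB = 28.527 + 2.419Q.
Set SMC = demand: 28.527 + 2.419Q = 192.925 - 1.900Q → Q* = 38.0639.
The Pigouvian subsidy equals MEB at Q*: 1.460 + 0.172×38.0639 = 8.0070.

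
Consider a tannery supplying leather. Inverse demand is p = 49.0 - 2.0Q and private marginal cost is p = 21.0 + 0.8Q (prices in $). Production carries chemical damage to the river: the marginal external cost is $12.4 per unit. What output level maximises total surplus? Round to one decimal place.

Q* = 5.6

Social marginal cost = private MC + MEC = 33.4 + 0.8Q.
Set SMC = demand: 33.4 + 0.8Q = 49.0 - 2.0Q → Q* = 5.5714.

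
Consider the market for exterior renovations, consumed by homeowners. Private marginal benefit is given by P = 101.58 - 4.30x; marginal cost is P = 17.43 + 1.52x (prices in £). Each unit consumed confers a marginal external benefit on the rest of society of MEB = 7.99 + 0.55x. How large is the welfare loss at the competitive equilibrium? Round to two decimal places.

Market equilibrium (private): 17.43 + 1.52x = 101.58 - 4.30x → x_m = 14.4588.
Social marginal benefit = demand + MEB = 109.57 - 3.75x.
Set SMB = MC: 109.57 - 3.75x = 17.43 + 1.52x → x* = 17.4839.
The welfare-loss triangle has base |x_m − x*| and height MEB(x_m) (the vertical gap between SMB and MC is zero at x* and MEB at x_m).
DWL = ½ × 3.0251 × 15.9423 = 24.1135.

DWL = £24.11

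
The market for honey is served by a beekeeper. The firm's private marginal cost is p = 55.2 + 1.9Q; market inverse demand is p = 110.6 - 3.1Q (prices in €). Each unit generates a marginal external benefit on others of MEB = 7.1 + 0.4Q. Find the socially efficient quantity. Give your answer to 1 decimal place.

Social marginal cost = private MC − MEB = 48.1 + 1.5Q.
Set SMC = demand: 48.1 + 1.5Q = 110.6 - 3.1Q → Q* = 13.5870.

Q* = 13.6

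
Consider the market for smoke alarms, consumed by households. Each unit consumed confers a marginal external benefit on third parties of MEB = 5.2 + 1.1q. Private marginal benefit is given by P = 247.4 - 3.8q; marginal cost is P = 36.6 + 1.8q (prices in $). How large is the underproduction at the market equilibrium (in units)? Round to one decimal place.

10.4 units

Market equilibrium (private): 36.6 + 1.8q = 247.4 - 3.8q → q_m = 37.6429.
Social marginal benefit = demand + MEB = 252.6 - 2.7q.
Set SMB = MC: 252.6 - 2.7q = 36.6 + 1.8q → q* = 48.0000.
Gap = |37.6429 − 48.0000| = 10.3571.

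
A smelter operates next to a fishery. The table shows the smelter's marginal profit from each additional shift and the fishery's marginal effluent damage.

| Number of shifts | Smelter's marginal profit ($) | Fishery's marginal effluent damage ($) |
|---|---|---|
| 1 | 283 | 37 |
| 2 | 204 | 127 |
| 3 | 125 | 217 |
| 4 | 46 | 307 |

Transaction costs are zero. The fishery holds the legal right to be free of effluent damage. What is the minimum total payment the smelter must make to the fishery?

Efficient level: marginal profit ≥ marginal effluent damage through level 2, so k* = 2.
With the fishery holding the right, the smelter must at least compensate total damage at k*: 37 + 127 = 164.

$164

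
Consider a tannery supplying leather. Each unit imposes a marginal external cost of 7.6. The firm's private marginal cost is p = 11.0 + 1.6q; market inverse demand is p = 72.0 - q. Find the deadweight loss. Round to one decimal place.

Market equilibrium (private): 11.0 + 1.6q = 72.0 - q → q_m = 23.4615.
Social marginal cost = private MC + MEC = 18.6 + 1.6q.
Set SMC = demand: 18.6 + 1.6q = 72.0 - q → q* = 20.5385.
The welfare-loss triangle has base |q_m − q*| and height MEC(q_m) (the vertical gap between SMC and demand is zero at q* and MEC at q_m).
DWL = ½ × 2.9230 × 7.6000 = 11.1074.

DWL = 11.1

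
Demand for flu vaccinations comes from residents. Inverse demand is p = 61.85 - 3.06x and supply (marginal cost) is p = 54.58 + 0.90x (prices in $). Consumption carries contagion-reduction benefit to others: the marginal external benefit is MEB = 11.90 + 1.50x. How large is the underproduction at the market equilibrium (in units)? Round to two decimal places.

5.96 units

Market equilibrium (private): 54.58 + 0.90x = 61.85 - 3.06x → x_m = 1.8359.
Social marginal benefit = demand + MEB = 73.75 - 1.56x.
Set SMB = MC: 73.75 - 1.56x = 54.58 + 0.90x → x* = 7.7927.
Gap = |1.8359 − 7.7927| = 5.9568.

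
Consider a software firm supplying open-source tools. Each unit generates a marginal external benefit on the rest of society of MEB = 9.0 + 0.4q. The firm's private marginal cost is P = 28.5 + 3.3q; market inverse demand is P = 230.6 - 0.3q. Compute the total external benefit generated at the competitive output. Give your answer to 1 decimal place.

1135.6

Market equilibrium (private): 28.5 + 3.3q = 230.6 - 0.3q → q_m = 56.1389.
Total external benefit = ∫₀^{q_m} (9.0 + 0.4q) dq = 9.0×56.1389 + ½×0.4×56.1389² = 1135.5653.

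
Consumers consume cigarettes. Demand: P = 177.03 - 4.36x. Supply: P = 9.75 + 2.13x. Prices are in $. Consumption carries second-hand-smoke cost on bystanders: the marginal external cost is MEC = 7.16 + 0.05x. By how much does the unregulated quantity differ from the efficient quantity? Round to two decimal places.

Market equilibrium (private): 9.75 + 2.13x = 177.03 - 4.36x → x_m = 25.7750.
Social marginal benefit = demand − MEC = 169.87 - 4.41x.
Set SMB = MC: 169.87 - 4.41x = 9.75 + 2.13x → x* = 24.4832.
Gap = |25.7750 − 24.4832| = 1.2918.

1.29 units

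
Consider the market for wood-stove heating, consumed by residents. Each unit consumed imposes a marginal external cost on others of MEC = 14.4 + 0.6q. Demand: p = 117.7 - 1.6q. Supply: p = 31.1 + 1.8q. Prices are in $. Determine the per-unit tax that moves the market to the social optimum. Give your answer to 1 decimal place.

tax = $25.2 per unit

Social marginal benefit = demand − MEC = 103.3 - 2.2q.
Set SMB = MC: 103.3 - 2.2q = 31.1 + 1.8q → q* = 18.0500.
The Pigouvian tax equals MEC at q*: 14.4 + 0.6×18.0500 = 25.2300.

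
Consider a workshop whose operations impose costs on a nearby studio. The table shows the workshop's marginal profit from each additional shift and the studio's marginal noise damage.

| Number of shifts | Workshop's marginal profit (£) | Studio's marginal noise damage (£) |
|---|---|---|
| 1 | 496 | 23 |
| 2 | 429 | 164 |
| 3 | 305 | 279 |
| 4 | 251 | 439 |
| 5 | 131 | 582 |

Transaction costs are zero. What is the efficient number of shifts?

Bargaining reaches the level where marginal profit last exceeds marginal noise damage.
That holds through level 3 (305 ≥ 279) but not at 4 (251 < 439).

3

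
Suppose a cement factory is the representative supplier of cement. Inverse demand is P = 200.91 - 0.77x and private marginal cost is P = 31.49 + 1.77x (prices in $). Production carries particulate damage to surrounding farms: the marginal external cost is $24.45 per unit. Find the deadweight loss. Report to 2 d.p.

DWL = $117.68

Market equilibrium (private): 31.49 + 1.77x = 200.91 - 0.77x → x_m = 66.7008.
Social marginal cost = private MC + MEC = 55.94 + 1.77x.
Set SMC = demand: 55.94 + 1.77x = 200.91 - 0.77x → x* = 57.0748.
The welfare-loss triangle has base |x_m − x*| and height MEC(x_m) (the vertical gap between SMC and demand is zero at x* and MEC at x_m).
DWL = ½ × 9.6260 × 24.4500 = 117.6779.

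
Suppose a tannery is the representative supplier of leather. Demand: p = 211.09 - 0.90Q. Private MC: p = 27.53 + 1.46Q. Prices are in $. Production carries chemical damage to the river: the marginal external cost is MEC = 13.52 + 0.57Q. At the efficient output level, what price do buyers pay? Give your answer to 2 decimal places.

Social marginal cost = private MC + MEC = 41.05 + 2.03Q.
Set SMC = demand: 41.05 + 2.03Q = 211.09 - 0.90Q → Q* = 58.0341.
Consumer price on the demand curve at Q*: 211.09 − 0.90×58.0341 = 158.8593.

P = $158.86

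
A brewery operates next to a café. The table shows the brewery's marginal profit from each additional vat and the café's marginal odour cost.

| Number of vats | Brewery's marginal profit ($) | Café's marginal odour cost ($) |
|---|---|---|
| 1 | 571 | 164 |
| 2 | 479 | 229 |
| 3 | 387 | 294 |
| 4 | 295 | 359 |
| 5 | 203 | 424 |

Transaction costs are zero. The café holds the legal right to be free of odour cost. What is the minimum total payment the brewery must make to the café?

Efficient level: marginal profit ≥ marginal odour cost through level 3, so k* = 3.
With the café holding the right, the brewery must at least compensate total damage at k*: 164 + 229 + 294 = 687.

$687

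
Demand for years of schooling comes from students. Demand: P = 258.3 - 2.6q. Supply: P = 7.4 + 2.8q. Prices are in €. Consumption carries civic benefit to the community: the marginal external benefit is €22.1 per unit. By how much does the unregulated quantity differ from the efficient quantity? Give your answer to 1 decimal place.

4.1 units

Market equilibrium (private): 7.4 + 2.8q = 258.3 - 2.6q → q_m = 46.4630.
Social marginal benefit = demand + MEB = 280.4 - 2.6q.
Set SMB = MC: 280.4 - 2.6q = 7.4 + 2.8q → q* = 50.5556.
Gap = |46.4630 − 50.5556| = 4.0926.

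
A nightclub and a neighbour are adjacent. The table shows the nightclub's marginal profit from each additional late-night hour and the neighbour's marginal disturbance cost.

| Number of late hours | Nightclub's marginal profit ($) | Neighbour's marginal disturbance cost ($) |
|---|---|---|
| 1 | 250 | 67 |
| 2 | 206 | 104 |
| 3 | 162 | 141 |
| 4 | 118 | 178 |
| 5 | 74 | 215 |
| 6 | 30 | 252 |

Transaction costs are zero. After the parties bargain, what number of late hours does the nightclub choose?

3

Bargaining reaches the level where marginal profit last exceeds marginal disturbance cost.
That holds through level 3 (162 ≥ 141) but not at 4 (118 < 178).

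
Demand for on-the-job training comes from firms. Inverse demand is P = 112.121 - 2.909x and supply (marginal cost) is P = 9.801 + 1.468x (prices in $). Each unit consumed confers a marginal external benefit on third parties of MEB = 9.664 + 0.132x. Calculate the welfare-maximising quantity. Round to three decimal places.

x* = 26.380

Social marginal benefit = demand + MEB = 121.785 - 2.777x.
Set SMB = MC: 121.785 - 2.777x = 9.801 + 1.468x → x* = 26.3802.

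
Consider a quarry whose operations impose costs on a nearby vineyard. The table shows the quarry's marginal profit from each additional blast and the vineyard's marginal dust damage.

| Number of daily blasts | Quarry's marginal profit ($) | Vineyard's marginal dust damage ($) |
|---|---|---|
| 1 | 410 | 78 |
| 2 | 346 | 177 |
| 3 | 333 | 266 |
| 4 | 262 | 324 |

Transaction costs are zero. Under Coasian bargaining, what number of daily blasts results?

Bargaining reaches the level where marginal profit last exceeds marginal dust damage.
That holds through level 3 (333 ≥ 266) but not at 4 (262 < 324).

3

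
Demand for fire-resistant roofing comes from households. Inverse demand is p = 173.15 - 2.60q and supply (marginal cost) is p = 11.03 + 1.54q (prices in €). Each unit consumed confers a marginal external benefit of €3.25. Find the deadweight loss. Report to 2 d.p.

DWL = €1.28

Market equilibrium (private): 11.03 + 1.54q = 173.15 - 2.60q → q_m = 39.1594.
Social marginal benefit = demand + MEB = 176.40 - 2.60q.
Set SMB = MC: 176.40 - 2.60q = 11.03 + 1.54q → q* = 39.9444.
The welfare-loss triangle has base |q_m − q*| and height MEB(q_m) (the vertical gap between SMB and MC is zero at q* and MEB at q_m).
DWL = ½ × 0.7850 × 3.2500 = 1.2756.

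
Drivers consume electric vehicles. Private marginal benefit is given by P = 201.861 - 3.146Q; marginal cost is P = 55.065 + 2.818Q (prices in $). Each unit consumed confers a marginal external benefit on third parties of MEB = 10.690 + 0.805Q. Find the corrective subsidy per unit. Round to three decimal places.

Social marginal benefit = demand + MEB = 212.551 - 2.341Q.
Set SMB = MC: 212.551 - 2.341Q = 55.065 + 2.818Q → Q* = 30.5265.
The Pigouvian subsidy equals MEB at Q*: 10.690 + 0.805×30.5265 = 35.2638.

subsidy = $35.264 per unit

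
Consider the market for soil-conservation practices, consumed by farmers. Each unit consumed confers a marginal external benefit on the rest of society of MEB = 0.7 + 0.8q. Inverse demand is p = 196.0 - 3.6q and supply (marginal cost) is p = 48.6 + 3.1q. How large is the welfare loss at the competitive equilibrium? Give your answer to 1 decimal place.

DWL = 28.4

Market equilibrium (private): 48.6 + 3.1q = 196.0 - 3.6q → q_m = 22.0000.
Social marginal benefit = demand + MEB = 196.7 - 2.8q.
Set SMB = MC: 196.7 - 2.8q = 48.6 + 3.1q → q* = 25.1017.
The loss is the area between SMB and MC from q* to q_m; with linear curves that's a triangle of height MEB(q_m).
DWL = ½ × 3.1017 × 18.3000 = 28.3806.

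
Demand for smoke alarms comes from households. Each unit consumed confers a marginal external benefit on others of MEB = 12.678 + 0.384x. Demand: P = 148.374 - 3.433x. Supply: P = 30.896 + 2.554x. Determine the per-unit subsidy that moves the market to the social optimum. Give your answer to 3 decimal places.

subsidy = 21.598 per unit

Social marginal benefit = demand + MEB = 161.052 - 3.049x.
Set SMB = MC: 161.052 - 3.049x = 30.896 + 2.554x → x* = 23.2297.
The Pigouvian subsidy equals MEB at x*: 12.678 + 0.384×23.2297 = 21.5982.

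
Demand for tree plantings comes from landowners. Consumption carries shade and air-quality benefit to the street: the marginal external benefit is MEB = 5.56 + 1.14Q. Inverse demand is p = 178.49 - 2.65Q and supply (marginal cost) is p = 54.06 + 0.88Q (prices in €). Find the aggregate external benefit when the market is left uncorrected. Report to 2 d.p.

€904.22

Market equilibrium (private): 54.06 + 0.88Q = 178.49 - 2.65Q → Q_m = 35.2493.
Total external benefit = ∫₀^{Q_m} (5.56 + 1.14Q) dQ = 5.56×35.2493 + ½×1.14×35.2493² = 904.2186.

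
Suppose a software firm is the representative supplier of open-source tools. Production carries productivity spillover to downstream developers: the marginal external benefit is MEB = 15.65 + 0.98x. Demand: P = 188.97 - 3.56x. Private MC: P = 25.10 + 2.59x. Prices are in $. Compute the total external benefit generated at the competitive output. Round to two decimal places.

$764.89

Market equilibrium (private): 25.10 + 2.59x = 188.97 - 3.56x → x_m = 26.6455.
Total external benefit = ∫₀^{x_m} (15.65 + 0.98x) dx = 15.65×26.6455 + ½×0.98×26.6455² = 764.8936.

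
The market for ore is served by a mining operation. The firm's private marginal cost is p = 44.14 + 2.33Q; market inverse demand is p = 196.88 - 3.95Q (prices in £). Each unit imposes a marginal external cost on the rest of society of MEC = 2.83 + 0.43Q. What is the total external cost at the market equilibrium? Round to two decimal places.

£196.01

Market equilibrium (private): 44.14 + 2.33Q = 196.88 - 3.95Q → Q_m = 24.3217.
Total external cost = ∫₀^{Q_m} (2.83 + 0.43Q) dQ = 2.83×24.3217 + ½×0.43×24.3217² = 196.0126.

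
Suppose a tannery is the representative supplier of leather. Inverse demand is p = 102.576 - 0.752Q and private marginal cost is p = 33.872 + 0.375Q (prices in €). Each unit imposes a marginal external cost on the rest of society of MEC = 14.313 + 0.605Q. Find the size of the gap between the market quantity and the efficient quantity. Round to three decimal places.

Market equilibrium (private): 33.872 + 0.375Q = 102.576 - 0.752Q → Q_m = 60.9618.
Social marginal cost = private MC + MEC = 48.185 + 0.980Q.
Set SMC = demand: 48.185 + 0.980Q = 102.576 - 0.752Q → Q* = 31.4036.
Gap = |60.9618 − 31.4036| = 29.5582.

29.558 units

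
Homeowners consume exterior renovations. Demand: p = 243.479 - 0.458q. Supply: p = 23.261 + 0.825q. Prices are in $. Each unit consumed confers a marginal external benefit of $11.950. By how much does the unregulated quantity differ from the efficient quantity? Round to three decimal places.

9.314 units

Market equilibrium (private): 23.261 + 0.825q = 243.479 - 0.458q → q_m = 171.6430.
Social marginal benefit = demand + MEB = 255.429 - 0.458q.
Set SMB = MC: 255.429 - 0.458q = 23.261 + 0.825q → q* = 180.9571.
Gap = |171.6430 − 180.9571| = 9.3141.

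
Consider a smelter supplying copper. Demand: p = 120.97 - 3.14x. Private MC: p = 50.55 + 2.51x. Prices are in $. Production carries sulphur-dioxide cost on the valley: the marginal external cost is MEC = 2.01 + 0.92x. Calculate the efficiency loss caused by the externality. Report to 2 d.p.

Market equilibrium (private): 50.55 + 2.51x = 120.97 - 3.14x → x_m = 12.4637.
Social marginal cost = private MC + MEC = 52.56 + 3.43x.
Set SMC = demand: 52.56 + 3.43x = 120.97 - 3.14x → x* = 10.4125.
Height of the DWL triangle at x_m is SMC(x_m) − demand(x_m) = MEC(x_m) = 13.4766.
DWL = ½ × 2.0512 × 13.4766 = 13.8216.

DWL = $13.82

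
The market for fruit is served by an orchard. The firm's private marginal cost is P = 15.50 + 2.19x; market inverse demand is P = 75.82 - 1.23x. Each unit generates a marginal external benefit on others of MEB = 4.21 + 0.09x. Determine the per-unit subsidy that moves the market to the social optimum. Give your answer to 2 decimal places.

subsidy = 5.95 per unit

Social marginal cost = private MC − MEB = 11.29 + 2.10x.
Set SMC = demand: 11.29 + 2.10x = 75.82 - 1.23x → x* = 19.3784.
The Pigouvian subsidy equals MEB at x*: 4.21 + 0.09×19.3784 = 5.9541.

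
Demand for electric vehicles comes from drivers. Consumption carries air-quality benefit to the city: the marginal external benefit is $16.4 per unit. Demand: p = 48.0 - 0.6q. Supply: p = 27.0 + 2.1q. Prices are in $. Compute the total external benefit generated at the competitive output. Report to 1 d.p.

Market equilibrium (private): 27.0 + 2.1q = 48.0 - 0.6q → q_m = 7.7778.
Total external benefit = MEB × q_m = 16.4 × 7.7778 = 127.5559.

$127.6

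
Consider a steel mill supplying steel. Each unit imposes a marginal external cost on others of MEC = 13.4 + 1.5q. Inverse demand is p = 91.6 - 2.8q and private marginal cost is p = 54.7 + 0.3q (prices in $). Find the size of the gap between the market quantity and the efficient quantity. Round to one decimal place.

6.8 units

Market equilibrium (private): 54.7 + 0.3q = 91.6 - 2.8q → q_m = 11.9032.
Social marginal cost = private MC + MEC = 68.1 + 1.8q.
Set SMC = demand: 68.1 + 1.8q = 91.6 - 2.8q → q* = 5.1087.
Gap = |11.9032 − 5.1087| = 6.7945.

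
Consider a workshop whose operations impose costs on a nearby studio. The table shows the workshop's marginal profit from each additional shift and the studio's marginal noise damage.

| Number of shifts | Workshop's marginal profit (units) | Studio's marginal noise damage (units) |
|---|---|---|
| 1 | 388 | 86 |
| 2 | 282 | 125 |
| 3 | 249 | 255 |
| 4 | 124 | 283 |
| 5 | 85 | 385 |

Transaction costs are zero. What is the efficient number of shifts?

Bargaining reaches the level where marginal profit last exceeds marginal noise damage.
That holds through level 2 (282 ≥ 125) but not at 3 (249 < 255).

2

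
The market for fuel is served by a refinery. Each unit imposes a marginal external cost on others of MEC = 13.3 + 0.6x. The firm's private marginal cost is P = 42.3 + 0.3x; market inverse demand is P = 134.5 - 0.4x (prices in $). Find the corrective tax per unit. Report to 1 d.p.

tax = $49.7 per unit

Social marginal cost = private MC + MEC = 55.6 + 0.9x.
Set SMC = demand: 55.6 + 0.9x = 134.5 - 0.4x → x* = 60.6923.
The Pigouvian tax equals MEC at x*: 13.3 + 0.6×60.6923 = 49.7154.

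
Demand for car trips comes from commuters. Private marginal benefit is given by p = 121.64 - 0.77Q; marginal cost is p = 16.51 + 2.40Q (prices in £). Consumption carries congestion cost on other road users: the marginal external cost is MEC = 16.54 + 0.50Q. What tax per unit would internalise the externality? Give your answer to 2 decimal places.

tax = £28.61 per unit

Social marginal benefit = demand − MEC = 105.10 - 1.27Q.
Set SMB = MC: 105.10 - 1.27Q = 16.51 + 2.40Q → Q* = 24.1390.
The Pigouvian tax equals MEC at Q*: 16.54 + 0.50×24.1390 = 28.6095.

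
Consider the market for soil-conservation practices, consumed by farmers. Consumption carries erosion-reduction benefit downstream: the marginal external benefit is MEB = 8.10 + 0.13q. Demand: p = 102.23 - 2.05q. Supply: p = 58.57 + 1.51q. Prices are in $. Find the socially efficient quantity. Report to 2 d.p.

Social marginal benefit = demand + MEB = 110.33 - 1.92q.
Set SMB = MC: 110.33 - 1.92q = 58.57 + 1.51q → q* = 15.0904.

q* = 15.09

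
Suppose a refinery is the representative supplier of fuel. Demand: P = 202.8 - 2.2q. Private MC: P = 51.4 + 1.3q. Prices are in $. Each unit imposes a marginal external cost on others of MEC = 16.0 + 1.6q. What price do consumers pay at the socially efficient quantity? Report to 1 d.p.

P = $144.4

Social marginal cost = private MC + MEC = 67.4 + 2.9q.
Set SMC = demand: 67.4 + 2.9q = 202.8 - 2.2q → q* = 26.5490.
Consumer price on the demand curve at q*: 202.8 − 2.2×26.5490 = 144.3922.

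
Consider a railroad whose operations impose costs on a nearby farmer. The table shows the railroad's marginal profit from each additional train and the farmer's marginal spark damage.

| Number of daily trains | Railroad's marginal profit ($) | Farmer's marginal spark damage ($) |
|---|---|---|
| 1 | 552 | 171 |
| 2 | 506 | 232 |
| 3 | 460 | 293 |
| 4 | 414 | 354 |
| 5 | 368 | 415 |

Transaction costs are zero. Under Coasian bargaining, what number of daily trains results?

4

Bargaining reaches the level where marginal profit last exceeds marginal spark damage.
That holds through level 4 (414 ≥ 354) but not at 5 (368 < 415).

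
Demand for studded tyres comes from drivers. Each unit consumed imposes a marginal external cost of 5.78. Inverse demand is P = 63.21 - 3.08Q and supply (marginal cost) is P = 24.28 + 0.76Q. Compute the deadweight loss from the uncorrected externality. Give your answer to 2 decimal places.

Market equilibrium (private): 24.28 + 0.76Q = 63.21 - 3.08Q → Q_m = 10.1380.
Social marginal benefit = demand − MEC = 57.43 - 3.08Q.
Set SMB = MC: 57.43 - 3.08Q = 24.28 + 0.76Q → Q* = 8.6328.
The welfare-loss triangle has base |Q_m − Q*| and height MEC(Q_m) (the vertical gap between SMB and MC is zero at Q* and MEC at Q_m).
DWL = ½ × 1.5052 × 5.7800 = 4.3500.

DWL = 4.35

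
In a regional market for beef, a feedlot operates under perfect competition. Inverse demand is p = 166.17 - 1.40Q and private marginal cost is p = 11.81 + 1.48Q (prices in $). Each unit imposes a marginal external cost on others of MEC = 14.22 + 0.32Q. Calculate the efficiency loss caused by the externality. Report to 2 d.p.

Market equilibrium (private): 11.81 + 1.48Q = 166.17 - 1.40Q → Q_m = 53.5972.
Social marginal cost = private MC + MEC = 26.03 + 1.80Q.
Set SMC = demand: 26.03 + 1.80Q = 166.17 - 1.40Q → Q* = 43.7938.
Height of the DWL triangle at Q_m is SMC(Q_m) − demand(Q_m) = MEC(Q_m) = 31.3711.
DWL = ½ × 9.8034 × 31.3711 = 153.7717.

DWL = $153.77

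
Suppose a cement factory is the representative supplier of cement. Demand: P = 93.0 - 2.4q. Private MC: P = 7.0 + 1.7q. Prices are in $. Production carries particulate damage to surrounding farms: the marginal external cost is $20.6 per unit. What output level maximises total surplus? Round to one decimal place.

Social marginal cost = private MC + MEC = 27.6 + 1.7q.
Set SMC = demand: 27.6 + 1.7q = 93.0 - 2.4q → q* = 15.9512.

q* = 16.0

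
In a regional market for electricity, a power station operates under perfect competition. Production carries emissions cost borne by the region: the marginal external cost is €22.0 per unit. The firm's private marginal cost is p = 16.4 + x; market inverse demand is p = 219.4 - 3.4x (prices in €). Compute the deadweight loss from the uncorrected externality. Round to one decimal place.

DWL = €55.0

Market equilibrium (private): 16.4 + x = 219.4 - 3.4x → x_m = 46.1364.
Social marginal cost = private MC + MEC = 38.4 + x.
Set SMC = demand: 38.4 + x = 219.4 - 3.4x → x* = 41.1364.
Between x* and x_m the wedge SMC − demand runs linearly from 0 to MEC(x_m), so the loss is a triangle.
DWL = ½ × 5.0000 × 22.0000 = 55.0000.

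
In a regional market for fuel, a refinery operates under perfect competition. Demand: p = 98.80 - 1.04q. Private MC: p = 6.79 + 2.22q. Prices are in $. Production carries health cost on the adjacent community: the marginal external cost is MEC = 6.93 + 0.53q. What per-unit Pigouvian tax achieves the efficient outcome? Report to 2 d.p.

tax = $18.83 per unit

Social marginal cost = private MC + MEC = 13.72 + 2.75q.
Set SMC = demand: 13.72 + 2.75q = 98.80 - 1.04q → q* = 22.4485.
The Pigouvian tax equals MEC at q*: 6.93 + 0.53×22.4485 = 18.8277.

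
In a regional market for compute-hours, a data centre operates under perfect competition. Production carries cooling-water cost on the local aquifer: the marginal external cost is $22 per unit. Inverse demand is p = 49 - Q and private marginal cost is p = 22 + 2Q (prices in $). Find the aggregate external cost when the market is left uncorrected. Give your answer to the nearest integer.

Market equilibrium (private): 22 + 2Q = 49 - Q → Q_m = 9.0000.
Total external cost = MEC × Q_m = 22 × 9.0000 = 198.0000.

$198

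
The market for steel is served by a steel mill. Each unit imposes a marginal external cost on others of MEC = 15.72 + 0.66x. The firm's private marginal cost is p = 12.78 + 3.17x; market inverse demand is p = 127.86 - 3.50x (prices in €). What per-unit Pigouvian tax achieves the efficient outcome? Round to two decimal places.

Social marginal cost = private MC + MEC = 28.50 + 3.83x.
Set SMC = demand: 28.50 + 3.83x = 127.86 - 3.50x → x* = 13.5553.
The Pigouvian tax equals MEC at x*: 15.72 + 0.66×13.5553 = 24.6665.

tax = €24.67 per unit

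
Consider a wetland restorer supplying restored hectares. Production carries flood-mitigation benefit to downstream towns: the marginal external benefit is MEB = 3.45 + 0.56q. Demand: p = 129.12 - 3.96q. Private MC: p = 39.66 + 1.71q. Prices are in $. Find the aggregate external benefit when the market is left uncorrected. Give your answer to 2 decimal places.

Market equilibrium (private): 39.66 + 1.71q = 129.12 - 3.96q → q_m = 15.7778.
Total external benefit = ∫₀^{q_m} (3.45 + 0.56q) dq = 3.45×15.7778 + ½×0.56×15.7778² = 124.1363.

$124.14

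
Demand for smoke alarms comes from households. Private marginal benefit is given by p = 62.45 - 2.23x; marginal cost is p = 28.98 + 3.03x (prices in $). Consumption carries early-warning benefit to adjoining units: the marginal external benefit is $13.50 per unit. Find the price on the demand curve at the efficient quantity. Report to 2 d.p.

P = $42.54

Social marginal benefit = demand + MEB = 75.95 - 2.23x.
Set SMB = MC: 75.95 - 2.23x = 28.98 + 3.03x → x* = 8.9297.
Consumer price on the demand curve at x*: 62.45 − 2.23×8.9297 = 42.5368.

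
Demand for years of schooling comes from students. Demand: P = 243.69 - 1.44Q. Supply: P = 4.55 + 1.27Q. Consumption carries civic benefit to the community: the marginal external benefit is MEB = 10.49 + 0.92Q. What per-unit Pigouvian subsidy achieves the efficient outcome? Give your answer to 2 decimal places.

Social marginal benefit = demand + MEB = 254.18 - 0.52Q.
Set SMB = MC: 254.18 - 0.52Q = 4.55 + 1.27Q → Q* = 139.4581.
The Pigouvian subsidy equals MEB at Q*: 10.49 + 0.92×139.4581 = 138.7915.

subsidy = 138.79 per unit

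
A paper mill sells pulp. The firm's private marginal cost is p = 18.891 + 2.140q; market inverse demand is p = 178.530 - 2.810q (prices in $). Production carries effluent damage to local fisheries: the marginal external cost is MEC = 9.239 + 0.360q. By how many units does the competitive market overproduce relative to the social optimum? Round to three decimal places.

Market equilibrium (private): 18.891 + 2.140q = 178.530 - 2.810q → q_m = 32.2503.
Social marginal cost = private MC + MEC = 28.130 + 2.500q.
Set SMC = demand: 28.130 + 2.500q = 178.530 - 2.810q → q* = 28.3239.
Gap = |32.2503 − 28.3239| = 3.9264.

3.926 units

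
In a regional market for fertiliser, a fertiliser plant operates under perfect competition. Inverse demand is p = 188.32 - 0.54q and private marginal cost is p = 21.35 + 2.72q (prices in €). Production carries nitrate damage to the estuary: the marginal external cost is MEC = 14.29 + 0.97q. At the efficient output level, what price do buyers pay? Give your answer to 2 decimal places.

Social marginal cost = private MC + MEC = 35.64 + 3.69q.
Set SMC = demand: 35.64 + 3.69q = 188.32 - 0.54q → q* = 36.0946.
Consumer price on the demand curve at q*: 188.32 − 0.54×36.0946 = 168.8289.

P = €168.83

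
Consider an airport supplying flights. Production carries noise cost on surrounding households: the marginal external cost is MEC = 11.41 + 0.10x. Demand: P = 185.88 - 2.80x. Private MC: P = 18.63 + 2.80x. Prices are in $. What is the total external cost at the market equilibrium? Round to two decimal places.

$385.37

Market equilibrium (private): 18.63 + 2.80x = 185.88 - 2.80x → x_m = 29.8661.
Total external cost = ∫₀^{x_m} (11.41 + 0.10x) dx = 11.41×29.8661 + ½×0.10×29.8661² = 385.3714.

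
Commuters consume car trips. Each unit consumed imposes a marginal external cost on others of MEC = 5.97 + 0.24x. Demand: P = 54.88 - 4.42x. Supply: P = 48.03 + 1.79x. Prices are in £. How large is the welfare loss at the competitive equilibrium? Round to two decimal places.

Market equilibrium (private): 48.03 + 1.79x = 54.88 - 4.42x → x_m = 1.1031.
Social marginal benefit = demand − MEC = 48.91 - 4.66x.
Set SMB = MC: 48.91 - 4.66x = 48.03 + 1.79x → x* = 0.1364.
Between x* and x_m the wedge MC − SMB runs linearly from 0 to MEC(x_m), so the loss is a triangle.
DWL = ½ × 0.9667 × 6.2347 = 3.0135.

DWL = £3.01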